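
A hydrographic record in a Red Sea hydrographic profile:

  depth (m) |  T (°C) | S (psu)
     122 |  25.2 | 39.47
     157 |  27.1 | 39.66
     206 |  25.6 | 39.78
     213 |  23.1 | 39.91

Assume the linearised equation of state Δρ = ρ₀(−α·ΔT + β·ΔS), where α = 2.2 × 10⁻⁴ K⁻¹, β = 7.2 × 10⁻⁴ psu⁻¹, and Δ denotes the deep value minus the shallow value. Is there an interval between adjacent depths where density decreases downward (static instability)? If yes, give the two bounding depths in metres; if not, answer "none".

Evaluate Δρ/ρ₀ = −αΔT + βΔS across each adjacent pair:
  122–157 m: −αΔT+βΔS = −(2.2 × 10⁻⁴)(+1.9)+(7.2 × 10⁻⁴)(+0.19) = -2.8 × 10⁻⁴ → UNSTABLE
  157–206 m: −αΔT+βΔS = −(2.2 × 10⁻⁴)(-1.5)+(7.2 × 10⁻⁴)(+0.12) = 4.2 × 10⁻⁴ → stable
  206–213 m: −αΔT+βΔS = −(2.2 × 10⁻⁴)(-2.5)+(7.2 × 10⁻⁴)(+0.13) = 6.4 × 10⁻⁴ → stable
The 122–157 m interval has Δρ < 0: lighter water underlies denser water.

122–157 m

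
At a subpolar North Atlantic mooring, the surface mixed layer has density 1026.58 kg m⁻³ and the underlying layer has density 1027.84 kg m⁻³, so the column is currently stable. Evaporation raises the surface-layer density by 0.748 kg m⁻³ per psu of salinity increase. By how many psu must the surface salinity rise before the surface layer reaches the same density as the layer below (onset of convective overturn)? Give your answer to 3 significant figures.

Density deficit of the surface layer: 1027.84 − 1026.58 = 1.26 kg m⁻³.
Required change = 1.26 / 0.748 = 1.68 psu.

1.68 psu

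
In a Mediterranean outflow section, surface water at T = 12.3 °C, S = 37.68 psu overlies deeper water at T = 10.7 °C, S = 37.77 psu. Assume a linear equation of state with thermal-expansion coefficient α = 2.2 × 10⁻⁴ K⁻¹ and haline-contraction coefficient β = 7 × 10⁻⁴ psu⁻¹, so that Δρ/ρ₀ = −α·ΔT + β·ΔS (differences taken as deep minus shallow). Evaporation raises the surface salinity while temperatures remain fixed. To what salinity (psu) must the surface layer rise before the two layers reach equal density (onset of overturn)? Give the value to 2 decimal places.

Neutral buoyancy requires −α(T_deep − T_surf) + β(S_deep − S_surf′) = 0.
S_surf′ = S_deep − (α/β)·ΔT = 37.77 − (2.2 × 10⁻⁴/7 × 10⁻⁴)·(-1.6) = 38.2729 psu.
Increase required: 38.2729 − 37.68 = 0.5929 psu.

38.27 psu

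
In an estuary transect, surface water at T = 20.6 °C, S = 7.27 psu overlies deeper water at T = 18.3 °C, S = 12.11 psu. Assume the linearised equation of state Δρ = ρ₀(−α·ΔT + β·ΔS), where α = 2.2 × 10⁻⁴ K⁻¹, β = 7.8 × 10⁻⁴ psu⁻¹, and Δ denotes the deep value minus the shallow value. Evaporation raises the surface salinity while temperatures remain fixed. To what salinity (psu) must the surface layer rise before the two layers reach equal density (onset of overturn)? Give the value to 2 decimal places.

Neutral buoyancy requires −α(T_deep − T_surf) + β(S_deep − S_surf′) = 0.
S_surf′ = S_deep − (α/β)·ΔT = 12.11 − (2.2 × 10⁻⁴/7.8 × 10⁻⁴)·(-2.3) = 12.7587 psu.
Increase required: 12.7587 − 7.27 = 5.4887 psu.

12.76 psu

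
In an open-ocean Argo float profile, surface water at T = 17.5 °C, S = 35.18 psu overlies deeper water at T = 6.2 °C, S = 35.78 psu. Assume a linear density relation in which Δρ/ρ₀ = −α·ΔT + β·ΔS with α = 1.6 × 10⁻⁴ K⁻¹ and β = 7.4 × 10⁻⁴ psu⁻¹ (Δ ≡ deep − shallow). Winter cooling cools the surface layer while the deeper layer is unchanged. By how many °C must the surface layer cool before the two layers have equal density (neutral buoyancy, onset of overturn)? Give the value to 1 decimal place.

Neutral buoyancy requires Δρ = 0, i.e. −α(T_deep − T_surf′) + β(S_deep − S_surf) = 0.
T_surf′ = T_deep − (β/α)·ΔS = 6.2 − (7.4 × 10⁻⁴/1.6 × 10⁻⁴)·(+0.60) = 3.425 °C.
Cooling required: 17.5 − (3.425) = 14.075 °C.

14.1 °C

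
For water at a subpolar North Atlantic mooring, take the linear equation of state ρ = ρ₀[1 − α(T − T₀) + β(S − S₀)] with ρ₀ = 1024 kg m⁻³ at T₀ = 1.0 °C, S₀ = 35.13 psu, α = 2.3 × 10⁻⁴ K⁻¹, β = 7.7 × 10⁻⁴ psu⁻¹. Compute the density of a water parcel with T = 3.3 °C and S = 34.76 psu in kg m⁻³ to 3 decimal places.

T − T₀ = +2.3 K, S − S₀ = -0.37 psu.
Bracket = 1 − α·(+2.3) + β·(-0.37) = 1 + (-8.139 × 10⁻⁴) = 0.9991861.
ρ = 1024 × 0.9991861 = 1023.167 kg m⁻³.

1023.167 kg m⁻³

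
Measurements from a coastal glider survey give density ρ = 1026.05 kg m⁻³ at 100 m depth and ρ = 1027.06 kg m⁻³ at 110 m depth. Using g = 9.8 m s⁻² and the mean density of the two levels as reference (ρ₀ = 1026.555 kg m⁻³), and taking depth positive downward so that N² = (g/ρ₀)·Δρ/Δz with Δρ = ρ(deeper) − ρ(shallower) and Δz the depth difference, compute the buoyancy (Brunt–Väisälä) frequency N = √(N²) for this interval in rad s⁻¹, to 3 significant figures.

Δρ = 1027.06 − 1026.05 = 1.01 kg m⁻³ over Δz = 110 − 100 = 10 m.
N² = (9.8/1026.555) × (1.01/10) = 9.6420 × 10⁻⁴ s⁻².
N = √(9.6420 × 10⁻⁴) = 0.031052 rad s⁻¹ ≈ 0.0311 rad s⁻¹.

0.0311 rad s⁻¹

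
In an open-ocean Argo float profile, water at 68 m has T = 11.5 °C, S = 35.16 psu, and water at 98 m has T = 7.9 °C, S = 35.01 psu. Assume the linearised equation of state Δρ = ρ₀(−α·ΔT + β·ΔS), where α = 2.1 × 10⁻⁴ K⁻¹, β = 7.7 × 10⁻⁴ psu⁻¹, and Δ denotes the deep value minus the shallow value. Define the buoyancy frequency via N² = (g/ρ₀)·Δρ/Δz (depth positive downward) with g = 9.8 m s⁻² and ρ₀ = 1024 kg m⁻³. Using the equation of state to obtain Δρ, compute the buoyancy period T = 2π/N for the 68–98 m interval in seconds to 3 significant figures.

ΔT = -3.6 K, ΔS = -0.15 psu (deep − shallow).
Δρ/ρ₀ = −αΔT + βΔS = 7.56 × 10⁻⁴ − 1.155 × 10⁻⁴ = 6.405 × 10⁻⁴, so Δρ ≈ 0.6559 kg m⁻³.
N² = (g/ρ₀)·Δρ/Δz = g·(Δρ/ρ₀)/Δz = 9.8 × 6.405 × 10⁻⁴ / 30 = 2.0923 × 10⁻⁴ s⁻².
N = √(2.0923 × 10⁻⁴) = 0.014465 rad s⁻¹ → T = 2π/N = 434.37 s ≈ 434 s.

434 s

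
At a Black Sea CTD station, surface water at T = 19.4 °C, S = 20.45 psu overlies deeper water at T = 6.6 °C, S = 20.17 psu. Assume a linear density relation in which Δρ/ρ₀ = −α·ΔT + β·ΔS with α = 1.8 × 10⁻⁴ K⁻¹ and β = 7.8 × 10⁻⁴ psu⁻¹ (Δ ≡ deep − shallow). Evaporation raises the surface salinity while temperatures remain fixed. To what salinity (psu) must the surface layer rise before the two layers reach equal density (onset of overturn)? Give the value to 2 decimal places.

23.12 psu

Neutral buoyancy requires −α(T_deep − T_surf) + β(S_deep − S_surf′) = 0.
S_surf′ = S_deep − (α/β)·ΔT = 20.17 − (1.8 × 10⁻⁴/7.8 × 10⁻⁴)·(-12.8) = 23.1238 psu.
Increase required: 23.1238 − 20.45 = 2.6738 psu.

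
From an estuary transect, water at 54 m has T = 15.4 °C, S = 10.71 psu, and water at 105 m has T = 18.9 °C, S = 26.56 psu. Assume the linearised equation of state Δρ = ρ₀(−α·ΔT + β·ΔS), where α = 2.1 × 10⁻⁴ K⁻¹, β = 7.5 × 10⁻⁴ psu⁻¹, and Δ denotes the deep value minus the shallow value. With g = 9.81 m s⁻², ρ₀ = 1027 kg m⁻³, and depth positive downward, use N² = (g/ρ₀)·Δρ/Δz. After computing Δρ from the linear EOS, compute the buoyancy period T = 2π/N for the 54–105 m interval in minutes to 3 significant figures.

2.26 min

ΔT = +3.5 K, ΔS = +15.85 psu (deep − shallow).
Δρ/ρ₀ = −αΔT + βΔS = -7.35 × 10⁻⁴ + 0.0118875 = 0.0111525, so Δρ ≈ 11.45 kg m⁻³.
N² = (g/ρ₀)·Δρ/Δz = g·(Δρ/ρ₀)/Δz = 9.81 × 0.0111525 / 51 = 2.1452 × 10⁻³ s⁻².
N = √(2.1452 × 10⁻³) = 0.046316 rad s⁻¹ → T = 2π/N = 135.66 s = 2.2610 min ≈ 2.26 min.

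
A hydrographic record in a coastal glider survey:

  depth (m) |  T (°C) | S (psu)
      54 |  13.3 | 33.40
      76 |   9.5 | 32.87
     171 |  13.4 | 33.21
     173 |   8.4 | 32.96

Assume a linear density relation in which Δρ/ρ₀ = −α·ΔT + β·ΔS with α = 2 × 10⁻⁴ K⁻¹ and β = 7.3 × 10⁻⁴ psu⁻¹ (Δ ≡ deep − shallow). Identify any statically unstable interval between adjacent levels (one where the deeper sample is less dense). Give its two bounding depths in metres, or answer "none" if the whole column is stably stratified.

76–171 m

Evaluate Δρ/ρ₀ = −αΔT + βΔS across each adjacent pair:
  54–76 m: −αΔT+βΔS = −(2 × 10⁻⁴)(-3.8)+(7.3 × 10⁻⁴)(-0.53) = 3.7 × 10⁻⁴ → stable
  76–171 m: −αΔT+βΔS = −(2 × 10⁻⁴)(+3.9)+(7.3 × 10⁻⁴)(+0.34) = -5.3 × 10⁻⁴ → UNSTABLE
  171–173 m: −αΔT+βΔS = −(2 × 10⁻⁴)(-5.0)+(7.3 × 10⁻⁴)(-0.25) = 8.2 × 10⁻⁴ → stable
The 76–171 m interval has Δρ < 0: lighter water underlies denser water.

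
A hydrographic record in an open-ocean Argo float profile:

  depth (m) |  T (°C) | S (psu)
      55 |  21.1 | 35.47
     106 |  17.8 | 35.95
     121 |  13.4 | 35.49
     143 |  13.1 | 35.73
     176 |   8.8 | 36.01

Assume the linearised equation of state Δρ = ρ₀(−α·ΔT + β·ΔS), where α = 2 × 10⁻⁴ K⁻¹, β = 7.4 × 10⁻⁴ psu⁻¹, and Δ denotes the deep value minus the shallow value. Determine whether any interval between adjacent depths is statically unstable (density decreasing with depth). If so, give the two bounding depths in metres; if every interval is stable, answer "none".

none

Evaluate Δρ/ρ₀ = −αΔT + βΔS across each adjacent pair:
  55–106 m: −αΔT+βΔS = −(2 × 10⁻⁴)(-3.3)+(7.4 × 10⁻⁴)(+0.48) = 1.0 × 10⁻³ → stable
  106–121 m: −αΔT+βΔS = −(2 × 10⁻⁴)(-4.4)+(7.4 × 10⁻⁴)(-0.46) = 5.4 × 10⁻⁴ → stable
  121–143 m: −αΔT+βΔS = −(2 × 10⁻⁴)(-0.3)+(7.4 × 10⁻⁴)(+0.24) = 2.4 × 10⁻⁴ → stable
  143–176 m: −αΔT+βΔS = −(2 × 10⁻⁴)(-4.3)+(7.4 × 10⁻⁴)(+0.28) = 1.1 × 10⁻³ → stable
Every interval has Δρ > 0: the column is stably stratified throughout.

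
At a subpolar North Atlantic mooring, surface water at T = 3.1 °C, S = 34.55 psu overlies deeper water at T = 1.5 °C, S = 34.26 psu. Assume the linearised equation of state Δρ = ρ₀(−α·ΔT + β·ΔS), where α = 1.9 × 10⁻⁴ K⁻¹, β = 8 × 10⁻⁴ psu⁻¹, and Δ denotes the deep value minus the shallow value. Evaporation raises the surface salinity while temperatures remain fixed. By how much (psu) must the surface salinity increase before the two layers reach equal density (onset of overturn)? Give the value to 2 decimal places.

0.09 psu

Neutral buoyancy requires −α(T_deep − T_surf) + β(S_deep − S_surf′) = 0.
S_surf′ = S_deep − (α/β)·ΔT = 34.26 − (1.9 × 10⁻⁴/8 × 10⁻⁴)·(-1.6) = 34.6400 psu.
Increase required: 34.6400 − 34.55 = 0.0900 psu.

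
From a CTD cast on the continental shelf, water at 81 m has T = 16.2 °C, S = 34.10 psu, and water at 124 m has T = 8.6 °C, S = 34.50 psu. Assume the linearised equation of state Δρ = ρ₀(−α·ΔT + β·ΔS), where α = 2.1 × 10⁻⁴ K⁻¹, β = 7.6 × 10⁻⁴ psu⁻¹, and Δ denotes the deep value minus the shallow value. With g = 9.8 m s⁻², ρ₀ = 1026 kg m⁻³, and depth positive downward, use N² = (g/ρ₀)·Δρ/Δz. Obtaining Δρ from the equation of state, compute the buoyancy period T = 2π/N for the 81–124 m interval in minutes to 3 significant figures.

5.03 min

ΔT = -7.6 K, ΔS = +0.40 psu (deep − shallow).
Δρ/ρ₀ = −αΔT + βΔS = 1.596 × 10⁻³ + 3.04 × 10⁻⁴ = 1.90 × 10⁻³, so Δρ ≈ 1.949 kg m⁻³.
N² = (g/ρ₀)·Δρ/Δz = g·(Δρ/ρ₀)/Δz = 9.8 × 1.90 × 10⁻³ / 43 = 4.3302 × 10⁻⁴ s⁻².
N = √(4.3302 × 10⁻⁴) = 0.020809 rad s⁻¹ → T = 2π/N = 301.95 s = 5.0325 min ≈ 5.03 min.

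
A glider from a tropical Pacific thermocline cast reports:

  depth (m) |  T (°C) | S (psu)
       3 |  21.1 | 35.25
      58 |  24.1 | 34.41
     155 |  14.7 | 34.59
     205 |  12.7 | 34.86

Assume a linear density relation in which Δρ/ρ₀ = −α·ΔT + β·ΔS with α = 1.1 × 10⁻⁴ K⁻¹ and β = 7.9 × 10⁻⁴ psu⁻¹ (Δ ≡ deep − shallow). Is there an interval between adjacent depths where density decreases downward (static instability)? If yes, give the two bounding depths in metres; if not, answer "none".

Evaluate Δρ/ρ₀ = −αΔT + βΔS across each adjacent pair:
  3–58 m: −αΔT+βΔS = −(1.1 × 10⁻⁴)(+3.0)+(7.9 × 10⁻⁴)(-0.84) = -9.9 × 10⁻⁴ → UNSTABLE
  58–155 m: −αΔT+βΔS = −(1.1 × 10⁻⁴)(-9.4)+(7.9 × 10⁻⁴)(+0.18) = 1.2 × 10⁻³ → stable
  155–205 m: −αΔT+βΔS = −(1.1 × 10⁻⁴)(-2.0)+(7.9 × 10⁻⁴)(+0.27) = 4.3 × 10⁻⁴ → stable
The 3–58 m interval has Δρ < 0: lighter water underlies denser water.

3–58 m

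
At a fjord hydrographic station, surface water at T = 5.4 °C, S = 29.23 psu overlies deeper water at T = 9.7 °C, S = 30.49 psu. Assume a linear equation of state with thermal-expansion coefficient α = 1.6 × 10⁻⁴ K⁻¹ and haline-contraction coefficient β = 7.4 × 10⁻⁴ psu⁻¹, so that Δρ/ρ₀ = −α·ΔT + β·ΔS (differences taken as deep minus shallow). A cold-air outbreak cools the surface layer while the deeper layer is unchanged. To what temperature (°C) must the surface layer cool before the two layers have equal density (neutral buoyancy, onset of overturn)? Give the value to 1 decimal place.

3.9 °C

Neutral buoyancy requires Δρ = 0, i.e. −α(T_deep − T_surf′) + β(S_deep − S_surf) = 0.
T_surf′ = T_deep − (β/α)·ΔS = 9.7 − (7.4 × 10⁻⁴/1.6 × 10⁻⁴)·(+1.26) = 3.873 °C.
Cooling required: 5.4 − (3.873) = 1.527 °C.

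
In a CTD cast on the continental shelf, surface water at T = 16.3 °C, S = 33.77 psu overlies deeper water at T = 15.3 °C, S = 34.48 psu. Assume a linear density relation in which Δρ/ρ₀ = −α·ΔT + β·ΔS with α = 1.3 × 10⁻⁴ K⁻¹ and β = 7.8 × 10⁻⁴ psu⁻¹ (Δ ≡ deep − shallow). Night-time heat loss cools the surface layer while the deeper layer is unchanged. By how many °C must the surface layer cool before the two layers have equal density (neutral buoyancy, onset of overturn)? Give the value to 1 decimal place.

Neutral buoyancy requires Δρ = 0, i.e. −α(T_deep − T_surf′) + β(S_deep − S_surf) = 0.
T_surf′ = T_deep − (β/α)·ΔS = 15.3 − (7.8 × 10⁻⁴/1.3 × 10⁻⁴)·(+0.71) = 11.040 °C.
Cooling required: 16.3 − (11.040) = 5.260 °C.

5.3 °C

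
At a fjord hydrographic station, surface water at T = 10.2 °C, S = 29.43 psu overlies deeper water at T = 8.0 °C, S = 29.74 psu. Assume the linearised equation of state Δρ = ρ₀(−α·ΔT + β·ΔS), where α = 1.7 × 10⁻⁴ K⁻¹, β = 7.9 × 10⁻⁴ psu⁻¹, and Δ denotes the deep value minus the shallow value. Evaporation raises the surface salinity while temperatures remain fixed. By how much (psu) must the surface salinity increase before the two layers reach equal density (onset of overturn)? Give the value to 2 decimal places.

Neutral buoyancy requires −α(T_deep − T_surf) + β(S_deep − S_surf′) = 0.
S_surf′ = S_deep − (α/β)·ΔT = 29.74 − (1.7 × 10⁻⁴/7.9 × 10⁻⁴)·(-2.2) = 30.2134 psu.
Increase required: 30.2134 − 29.43 = 0.7834 psu.

0.78 psu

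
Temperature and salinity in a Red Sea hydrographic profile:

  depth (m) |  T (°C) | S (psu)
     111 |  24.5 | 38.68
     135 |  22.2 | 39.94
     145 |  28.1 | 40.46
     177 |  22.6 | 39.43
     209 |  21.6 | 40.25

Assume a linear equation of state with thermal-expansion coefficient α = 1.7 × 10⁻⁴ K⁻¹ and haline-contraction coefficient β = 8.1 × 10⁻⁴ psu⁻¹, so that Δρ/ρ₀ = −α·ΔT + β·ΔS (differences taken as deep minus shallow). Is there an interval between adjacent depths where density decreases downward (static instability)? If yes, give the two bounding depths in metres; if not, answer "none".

135–145 m

Evaluate Δρ/ρ₀ = −αΔT + βΔS across each adjacent pair:
  111–135 m: −αΔT+βΔS = −(1.7 × 10⁻⁴)(-2.3)+(8.1 × 10⁻⁴)(+1.26) = 1.4 × 10⁻³ → stable
  135–145 m: −αΔT+βΔS = −(1.7 × 10⁻⁴)(+5.9)+(8.1 × 10⁻⁴)(+0.52) = -5.8 × 10⁻⁴ → UNSTABLE
  145–177 m: −αΔT+βΔS = −(1.7 × 10⁻⁴)(-5.5)+(8.1 × 10⁻⁴)(-1.03) = 1.0 × 10⁻⁴ → stable
  177–209 m: −αΔT+βΔS = −(1.7 × 10⁻⁴)(-1.0)+(8.1 × 10⁻⁴)(+0.82) = 8.3 × 10⁻⁴ → stable
The 135–145 m interval has Δρ < 0: lighter water underlies denser water.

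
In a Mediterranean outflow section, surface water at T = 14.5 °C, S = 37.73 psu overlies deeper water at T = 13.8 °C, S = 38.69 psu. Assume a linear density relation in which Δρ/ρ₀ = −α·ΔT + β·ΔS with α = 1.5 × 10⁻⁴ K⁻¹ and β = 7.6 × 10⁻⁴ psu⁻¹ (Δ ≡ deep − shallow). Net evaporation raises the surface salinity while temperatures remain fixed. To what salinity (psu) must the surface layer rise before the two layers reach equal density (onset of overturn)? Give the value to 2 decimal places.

38.83 psu

Neutral buoyancy requires −α(T_deep − T_surf) + β(S_deep − S_surf′) = 0.
S_surf′ = S_deep − (α/β)·ΔT = 38.69 − (1.5 × 10⁻⁴/7.6 × 10⁻⁴)·(-0.7) = 38.8282 psu.
Increase required: 38.8282 − 37.73 = 1.0982 psu.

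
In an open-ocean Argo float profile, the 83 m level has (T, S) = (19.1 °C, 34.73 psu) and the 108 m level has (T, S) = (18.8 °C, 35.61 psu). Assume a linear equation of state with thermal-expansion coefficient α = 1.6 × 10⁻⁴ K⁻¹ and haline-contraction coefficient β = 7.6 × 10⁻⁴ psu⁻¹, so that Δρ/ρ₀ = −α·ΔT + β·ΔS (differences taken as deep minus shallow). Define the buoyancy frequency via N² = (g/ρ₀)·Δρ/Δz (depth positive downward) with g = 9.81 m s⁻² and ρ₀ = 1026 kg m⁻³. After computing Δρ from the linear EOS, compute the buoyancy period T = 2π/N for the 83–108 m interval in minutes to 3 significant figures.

6.24 min

ΔT = -0.3 K, ΔS = +0.88 psu (deep − shallow).
Δρ/ρ₀ = −αΔT + βΔS = 4.80 × 10⁻⁵ + 6.688 × 10⁻⁴ = 7.168 × 10⁻⁴, so Δρ ≈ 0.7354 kg m⁻³.
N² = (g/ρ₀)·Δρ/Δz = g·(Δρ/ρ₀)/Δz = 9.81 × 7.168 × 10⁻⁴ / 25 = 2.8127 × 10⁻⁴ s⁻².
N = √(2.8127 × 10⁻⁴) = 0.016771 rad s⁻¹ → T = 2π/N = 374.65 s = 6.2442 min ≈ 6.24 min.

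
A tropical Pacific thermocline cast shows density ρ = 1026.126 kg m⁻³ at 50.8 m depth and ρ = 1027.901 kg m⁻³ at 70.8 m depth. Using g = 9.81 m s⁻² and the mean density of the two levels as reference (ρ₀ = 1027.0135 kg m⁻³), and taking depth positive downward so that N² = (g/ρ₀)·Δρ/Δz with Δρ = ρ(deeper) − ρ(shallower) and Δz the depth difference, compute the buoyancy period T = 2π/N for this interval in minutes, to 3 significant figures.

Δρ = 1027.901 − 1026.126 = 1.775 kg m⁻³ over Δz = 70.8 − 50.8 = 20 m.
N² = (9.81/1027.0135) × (1.775/20) = 8.4774 × 10⁻⁴ s⁻².
N = √(8.4774 × 10⁻⁴) = 0.029116 rad s⁻¹, so T = 2π/N = 215.80 s = 3.5967 min ≈ 3.60 min.

3.60 min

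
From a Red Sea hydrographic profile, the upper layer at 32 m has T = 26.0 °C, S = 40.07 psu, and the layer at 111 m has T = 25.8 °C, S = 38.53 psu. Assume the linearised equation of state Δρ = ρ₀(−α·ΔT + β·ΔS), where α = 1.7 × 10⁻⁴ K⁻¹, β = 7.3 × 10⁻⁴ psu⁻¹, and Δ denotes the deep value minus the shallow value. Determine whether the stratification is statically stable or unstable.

ΔT = 25.8 − 26.0 = -0.2 K and ΔS = 38.53 − 40.07 = -1.54 psu (deep − shallow).
−αΔT = 3.40 × 10⁻⁵; βΔS = -1.1242 × 10⁻³; sum Δρ/ρ₀ = -1.0902 × 10⁻³.
Δρ/ρ₀ < 0, so Δρ < 0: deeper water is lighter → statically unstable; the column would overturn.

unstable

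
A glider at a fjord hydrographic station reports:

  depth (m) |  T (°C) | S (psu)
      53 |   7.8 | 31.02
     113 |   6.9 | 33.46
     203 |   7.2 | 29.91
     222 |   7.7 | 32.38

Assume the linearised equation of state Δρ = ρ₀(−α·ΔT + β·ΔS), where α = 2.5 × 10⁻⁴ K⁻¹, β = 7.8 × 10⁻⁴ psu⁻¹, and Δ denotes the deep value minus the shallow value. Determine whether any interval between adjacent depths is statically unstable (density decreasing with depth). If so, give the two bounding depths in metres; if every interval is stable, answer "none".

Evaluate Δρ/ρ₀ = −αΔT + βΔS across each adjacent pair:
  53–113 m: −αΔT+βΔS = −(2.5 × 10⁻⁴)(-0.9)+(7.8 × 10⁻⁴)(+2.44) = 2.1 × 10⁻³ → stable
  113–203 m: −αΔT+βΔS = −(2.5 × 10⁻⁴)(+0.3)+(7.8 × 10⁻⁴)(-3.55) = -2.8 × 10⁻³ → UNSTABLE
  203–222 m: −αΔT+βΔS = −(2.5 × 10⁻⁴)(+0.5)+(7.8 × 10⁻⁴)(+2.47) = 1.8 × 10⁻³ → stable
The 113–203 m interval has Δρ < 0: lighter water underlies denser water.

113–203 m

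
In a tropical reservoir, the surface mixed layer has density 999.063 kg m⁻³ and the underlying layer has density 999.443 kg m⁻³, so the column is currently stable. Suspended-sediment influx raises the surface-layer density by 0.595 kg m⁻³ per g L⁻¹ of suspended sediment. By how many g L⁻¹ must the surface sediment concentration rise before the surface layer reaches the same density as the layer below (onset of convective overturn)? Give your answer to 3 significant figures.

Density deficit of the surface layer: 999.443 − 999.063 = 0.38 kg m⁻³.
Required change = 0.38 / 0.595 = 0.639 g L⁻¹.

0.639 g L⁻¹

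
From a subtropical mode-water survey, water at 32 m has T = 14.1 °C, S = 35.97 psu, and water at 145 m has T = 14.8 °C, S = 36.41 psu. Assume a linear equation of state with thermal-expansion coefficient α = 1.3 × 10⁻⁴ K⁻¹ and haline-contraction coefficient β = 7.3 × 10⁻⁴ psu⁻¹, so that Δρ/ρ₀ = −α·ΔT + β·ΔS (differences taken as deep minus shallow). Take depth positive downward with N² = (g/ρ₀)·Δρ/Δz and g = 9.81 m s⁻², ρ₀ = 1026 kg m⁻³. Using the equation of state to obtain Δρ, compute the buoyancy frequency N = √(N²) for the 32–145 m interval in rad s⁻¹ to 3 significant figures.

ΔT = +0.7 K, ΔS = +0.44 psu (deep − shallow).
Δρ/ρ₀ = −αΔT + βΔS = -9.10 × 10⁻⁵ + 3.212 × 10⁻⁴ = 2.302 × 10⁻⁴, so Δρ ≈ 0.2362 kg m⁻³.
N² = (g/ρ₀)·Δρ/Δz = g·(Δρ/ρ₀)/Δz = 9.81 × 2.302 × 10⁻⁴ / 113 = 1.9985 × 10⁻⁵ s⁻².
N = √(1.9985 × 10⁻⁵) = 4.4705 × 10⁻³ rad s⁻¹ ≈ 4.47 × 10⁻³ rad s⁻¹.

4.47 × 10⁻³ rad s⁻¹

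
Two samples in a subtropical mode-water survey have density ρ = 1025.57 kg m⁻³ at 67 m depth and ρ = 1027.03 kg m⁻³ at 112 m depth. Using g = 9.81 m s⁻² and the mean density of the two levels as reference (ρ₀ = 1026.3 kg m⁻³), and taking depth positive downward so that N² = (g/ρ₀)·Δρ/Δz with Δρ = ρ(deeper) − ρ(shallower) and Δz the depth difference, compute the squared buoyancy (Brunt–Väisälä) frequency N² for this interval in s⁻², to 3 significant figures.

3.10 × 10⁻⁴ s⁻²

Δρ = 1027.03 − 1025.57 = 1.46 kg m⁻³ over Δz = 112 − 67 = 45 m.
N² = (9.81/1026.3) × (1.46/45) = 3.1012 × 10⁻⁴ s⁻² ≈ 3.10 × 10⁻⁴ s⁻².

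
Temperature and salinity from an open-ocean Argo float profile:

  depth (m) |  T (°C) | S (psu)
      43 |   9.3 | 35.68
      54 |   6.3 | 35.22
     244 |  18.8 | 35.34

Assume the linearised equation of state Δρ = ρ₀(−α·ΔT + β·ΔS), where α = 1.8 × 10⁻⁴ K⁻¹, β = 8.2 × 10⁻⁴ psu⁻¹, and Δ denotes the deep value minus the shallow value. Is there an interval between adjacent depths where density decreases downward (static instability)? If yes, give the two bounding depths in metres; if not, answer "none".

54–244 m

Evaluate Δρ/ρ₀ = −αΔT + βΔS across each adjacent pair:
  43–54 m: −αΔT+βΔS = −(1.8 × 10⁻⁴)(-3.0)+(8.2 × 10⁻⁴)(-0.46) = 1.6 × 10⁻⁴ → stable
  54–244 m: −αΔT+βΔS = −(1.8 × 10⁻⁴)(+12.5)+(8.2 × 10⁻⁴)(+0.12) = -2.2 × 10⁻³ → UNSTABLE
The 54–244 m interval has Δρ < 0: lighter water underlies denser water.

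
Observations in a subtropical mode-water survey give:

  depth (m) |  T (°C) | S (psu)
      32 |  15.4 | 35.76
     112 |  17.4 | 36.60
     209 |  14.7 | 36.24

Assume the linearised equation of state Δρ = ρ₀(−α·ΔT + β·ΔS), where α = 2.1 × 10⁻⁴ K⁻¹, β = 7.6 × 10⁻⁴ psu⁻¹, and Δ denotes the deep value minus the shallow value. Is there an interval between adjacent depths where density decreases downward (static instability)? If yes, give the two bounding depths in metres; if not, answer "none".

Evaluate Δρ/ρ₀ = −αΔT + βΔS across each adjacent pair:
  32–112 m: −αΔT+βΔS = −(2.1 × 10⁻⁴)(+2.0)+(7.6 × 10⁻⁴)(+0.84) = 2.2 × 10⁻⁴ → stable
  112–209 m: −αΔT+βΔS = −(2.1 × 10⁻⁴)(-2.7)+(7.6 × 10⁻⁴)(-0.36) = 2.9 × 10⁻⁴ → stable
Every interval has Δρ > 0: the column is stably stratified throughout.

none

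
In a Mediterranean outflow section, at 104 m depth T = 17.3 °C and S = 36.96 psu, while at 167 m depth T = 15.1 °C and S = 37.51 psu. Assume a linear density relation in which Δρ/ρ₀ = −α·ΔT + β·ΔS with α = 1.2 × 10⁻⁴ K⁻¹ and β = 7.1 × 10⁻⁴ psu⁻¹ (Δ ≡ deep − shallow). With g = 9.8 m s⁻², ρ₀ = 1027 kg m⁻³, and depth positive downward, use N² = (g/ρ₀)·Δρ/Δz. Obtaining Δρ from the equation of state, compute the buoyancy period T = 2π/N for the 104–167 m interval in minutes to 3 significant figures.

ΔT = -2.2 K, ΔS = +0.55 psu (deep − shallow).
Δρ/ρ₀ = −αΔT + βΔS = 2.64 × 10⁻⁴ + 3.905 × 10⁻⁴ = 6.545 × 10⁻⁴, so Δρ ≈ 0.6722 kg m⁻³.
N² = (g/ρ₀)·Δρ/Δz = g·(Δρ/ρ₀)/Δz = 9.8 × 6.545 × 10⁻⁴ / 63 = 1.0181 × 10⁻⁴ s⁻².
N = √(1.0181 × 10⁻⁴) = 0.010090 rad s⁻¹ → T = 2π/N = 622.71 s = 10.379 min ≈ 10.4 min.

10.4 min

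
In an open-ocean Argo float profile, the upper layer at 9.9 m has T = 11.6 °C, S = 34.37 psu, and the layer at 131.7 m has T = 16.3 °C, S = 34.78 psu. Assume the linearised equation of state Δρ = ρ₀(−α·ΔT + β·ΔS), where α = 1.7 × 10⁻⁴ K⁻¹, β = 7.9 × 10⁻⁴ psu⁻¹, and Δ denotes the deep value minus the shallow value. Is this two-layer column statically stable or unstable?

unstable

ΔT = 16.3 − 11.6 = +4.7 K and ΔS = 34.78 − 34.37 = +0.41 psu (deep − shallow).
−αΔT = -7.99 × 10⁻⁴; βΔS = 3.239 × 10⁻⁴; sum Δρ/ρ₀ = -4.751 × 10⁻⁴.
Δρ/ρ₀ < 0, so Δρ < 0: deeper water is lighter → statically unstable; the column would overturn.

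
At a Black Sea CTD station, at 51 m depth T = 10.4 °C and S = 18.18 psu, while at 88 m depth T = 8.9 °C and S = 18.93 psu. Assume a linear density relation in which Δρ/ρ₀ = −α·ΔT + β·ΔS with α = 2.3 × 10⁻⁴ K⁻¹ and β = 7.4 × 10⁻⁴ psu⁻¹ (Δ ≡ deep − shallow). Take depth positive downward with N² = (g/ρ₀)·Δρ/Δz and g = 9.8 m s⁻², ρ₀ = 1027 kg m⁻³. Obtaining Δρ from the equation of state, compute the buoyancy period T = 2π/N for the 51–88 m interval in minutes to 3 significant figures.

6.78 min

ΔT = -1.5 K, ΔS = +0.75 psu (deep − shallow).
Δρ/ρ₀ = −αΔT + βΔS = 3.45 × 10⁻⁴ + 5.55 × 10⁻⁴ = 9.00 × 10⁻⁴, so Δρ ≈ 0.9243 kg m⁻³.
N² = (g/ρ₀)·Δρ/Δz = g·(Δρ/ρ₀)/Δz = 9.8 × 9.00 × 10⁻⁴ / 37 = 2.3838 × 10⁻⁴ s⁻².
N = √(2.3838 × 10⁻⁴) = 0.015440 rad s⁻¹ → T = 2π/N = 406.94 s = 6.7823 min ≈ 6.78 min.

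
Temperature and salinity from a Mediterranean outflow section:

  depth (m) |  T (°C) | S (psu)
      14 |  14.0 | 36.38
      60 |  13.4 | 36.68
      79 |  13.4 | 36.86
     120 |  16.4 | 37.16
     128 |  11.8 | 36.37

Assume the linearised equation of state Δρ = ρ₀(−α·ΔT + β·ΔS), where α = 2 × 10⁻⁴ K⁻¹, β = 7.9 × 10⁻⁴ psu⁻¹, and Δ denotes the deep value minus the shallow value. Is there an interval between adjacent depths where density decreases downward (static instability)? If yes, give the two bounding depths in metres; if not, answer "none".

79–120 m

Evaluate Δρ/ρ₀ = −αΔT + βΔS across each adjacent pair:
  14–60 m: −αΔT+βΔS = −(2 × 10⁻⁴)(-0.6)+(7.9 × 10⁻⁴)(+0.30) = 3.6 × 10⁻⁴ → stable
  60–79 m: −αΔT+βΔS = −(2 × 10⁻⁴)(+0.0)+(7.9 × 10⁻⁴)(+0.18) = 1.4 × 10⁻⁴ → stable
  79–120 m: −αΔT+βΔS = −(2 × 10⁻⁴)(+3.0)+(7.9 × 10⁻⁴)(+0.30) = -3.6 × 10⁻⁴ → UNSTABLE
  120–128 m: −αΔT+βΔS = −(2 × 10⁻⁴)(-4.6)+(7.9 × 10⁻⁴)(-0.79) = 3.0 × 10⁻⁴ → stable
The 79–120 m interval has Δρ < 0: lighter water underlies denser water.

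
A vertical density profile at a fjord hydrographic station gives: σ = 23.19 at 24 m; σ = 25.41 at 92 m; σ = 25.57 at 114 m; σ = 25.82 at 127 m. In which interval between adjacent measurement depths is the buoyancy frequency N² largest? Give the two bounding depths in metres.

24–92 m

Compute the density gradient over each adjacent pair:
  24–92 m: Δρ/Δz = 2.22/68 = 0.033 kg m⁻⁴
  92–114 m: Δρ/Δz = 0.16/22 = 7.3 × 10⁻³ kg m⁻⁴
  114–127 m: Δρ/Δz = 0.25/13 = 0.019 kg m⁻⁴
The largest gradient is in the 24–92 m interval — the pycnocline.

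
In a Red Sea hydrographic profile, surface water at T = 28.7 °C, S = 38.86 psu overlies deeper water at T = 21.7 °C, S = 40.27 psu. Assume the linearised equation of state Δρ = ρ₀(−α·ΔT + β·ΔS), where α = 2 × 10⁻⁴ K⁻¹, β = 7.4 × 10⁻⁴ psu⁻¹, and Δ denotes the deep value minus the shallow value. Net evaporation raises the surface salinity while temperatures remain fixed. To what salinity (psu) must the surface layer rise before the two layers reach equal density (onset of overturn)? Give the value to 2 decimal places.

42.16 psu

Neutral buoyancy requires −α(T_deep − T_surf) + β(S_deep − S_surf′) = 0.
S_surf′ = S_deep − (α/β)·ΔT = 40.27 − (2 × 10⁻⁴/7.4 × 10⁻⁴)·(-7.0) = 42.1619 psu.
Increase required: 42.1619 − 38.86 = 3.3019 psu.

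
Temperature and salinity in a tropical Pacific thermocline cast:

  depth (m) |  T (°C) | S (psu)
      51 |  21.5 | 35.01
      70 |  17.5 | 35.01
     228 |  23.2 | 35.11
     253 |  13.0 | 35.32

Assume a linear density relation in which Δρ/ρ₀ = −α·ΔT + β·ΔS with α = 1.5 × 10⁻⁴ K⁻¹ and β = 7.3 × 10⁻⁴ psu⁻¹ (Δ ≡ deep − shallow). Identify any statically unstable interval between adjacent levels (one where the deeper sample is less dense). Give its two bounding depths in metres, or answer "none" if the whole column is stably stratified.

70–228 m

Evaluate Δρ/ρ₀ = −αΔT + βΔS across each adjacent pair:
  51–70 m: −αΔT+βΔS = −(1.5 × 10⁻⁴)(-4.0)+(7.3 × 10⁻⁴)(+0.00) = 6.0 × 10⁻⁴ → stable
  70–228 m: −αΔT+βΔS = −(1.5 × 10⁻⁴)(+5.7)+(7.3 × 10⁻⁴)(+0.10) = -7.8 × 10⁻⁴ → UNSTABLE
  228–253 m: −αΔT+βΔS = −(1.5 × 10⁻⁴)(-10.2)+(7.3 × 10⁻⁴)(+0.21) = 1.7 × 10⁻³ → stable
The 70–228 m interval has Δρ < 0: lighter water underlies denser water.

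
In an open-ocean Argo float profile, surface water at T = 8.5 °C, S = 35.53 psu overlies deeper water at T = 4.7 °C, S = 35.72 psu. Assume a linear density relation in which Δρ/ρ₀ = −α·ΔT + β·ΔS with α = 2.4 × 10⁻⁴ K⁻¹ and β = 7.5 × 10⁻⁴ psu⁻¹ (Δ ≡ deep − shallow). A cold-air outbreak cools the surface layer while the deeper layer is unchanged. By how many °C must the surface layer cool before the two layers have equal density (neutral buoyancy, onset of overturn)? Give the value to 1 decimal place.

Neutral buoyancy requires Δρ = 0, i.e. −α(T_deep − T_surf′) + β(S_deep − S_surf) = 0.
T_surf′ = T_deep − (β/α)·ΔS = 4.7 − (7.5 × 10⁻⁴/2.4 × 10⁻⁴)·(+0.19) = 4.106 °C.
Cooling required: 8.5 − (4.106) = 4.394 °C.

4.4 °C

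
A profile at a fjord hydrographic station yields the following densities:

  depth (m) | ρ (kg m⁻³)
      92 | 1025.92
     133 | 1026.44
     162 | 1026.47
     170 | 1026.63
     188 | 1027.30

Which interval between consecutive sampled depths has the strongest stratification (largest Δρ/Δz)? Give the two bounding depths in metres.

170–188 m

Compute the density gradient over each adjacent pair:
  92–133 m: Δρ/Δz = 0.52/41 = 0.013 kg m⁻⁴
  133–162 m: Δρ/Δz = 0.03/29 = 1.0 × 10⁻³ kg m⁻⁴
  162–170 m: Δρ/Δz = 0.16/8 = 0.020 kg m⁻⁴
  170–188 m: Δρ/Δz = 0.67/18 = 0.037 kg m⁻⁴
The largest gradient is in the 170–188 m interval — the pycnocline.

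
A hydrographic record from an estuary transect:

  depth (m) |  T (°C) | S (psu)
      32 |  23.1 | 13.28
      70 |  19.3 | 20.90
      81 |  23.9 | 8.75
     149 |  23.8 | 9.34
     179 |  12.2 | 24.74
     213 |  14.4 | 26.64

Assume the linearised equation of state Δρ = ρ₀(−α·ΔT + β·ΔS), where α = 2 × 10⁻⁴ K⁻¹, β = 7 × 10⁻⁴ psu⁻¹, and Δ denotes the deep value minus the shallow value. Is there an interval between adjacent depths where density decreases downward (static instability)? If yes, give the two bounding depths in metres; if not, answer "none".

70–81 m

Evaluate Δρ/ρ₀ = −αΔT + βΔS across each adjacent pair:
  32–70 m: −αΔT+βΔS = −(2 × 10⁻⁴)(-3.8)+(7 × 10⁻⁴)(+7.62) = 6.1 × 10⁻³ → stable
  70–81 m: −αΔT+βΔS = −(2 × 10⁻⁴)(+4.6)+(7 × 10⁻⁴)(-12.15) = -9.4 × 10⁻³ → UNSTABLE
  81–149 m: −αΔT+βΔS = −(2 × 10⁻⁴)(-0.1)+(7 × 10⁻⁴)(+0.59) = 4.3 × 10⁻⁴ → stable
  149–179 m: −αΔT+βΔS = −(2 × 10⁻⁴)(-11.6)+(7 × 10⁻⁴)(+15.40) = 0.013 → stable
  179–213 m: −αΔT+βΔS = −(2 × 10⁻⁴)(+2.2)+(7 × 10⁻⁴)(+1.90) = 8.9 × 10⁻⁴ → stable
The 70–81 m interval has Δρ < 0: lighter water underlies denser water.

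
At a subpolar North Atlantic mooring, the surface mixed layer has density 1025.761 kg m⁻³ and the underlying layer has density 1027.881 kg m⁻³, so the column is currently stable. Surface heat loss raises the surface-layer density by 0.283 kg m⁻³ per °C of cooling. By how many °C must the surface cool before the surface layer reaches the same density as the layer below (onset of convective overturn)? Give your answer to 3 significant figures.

7.49 °C

Density deficit of the surface layer: 1027.881 − 1025.761 = 2.12 kg m⁻³.
Required change = 2.12 / 0.283 = 7.49 °C.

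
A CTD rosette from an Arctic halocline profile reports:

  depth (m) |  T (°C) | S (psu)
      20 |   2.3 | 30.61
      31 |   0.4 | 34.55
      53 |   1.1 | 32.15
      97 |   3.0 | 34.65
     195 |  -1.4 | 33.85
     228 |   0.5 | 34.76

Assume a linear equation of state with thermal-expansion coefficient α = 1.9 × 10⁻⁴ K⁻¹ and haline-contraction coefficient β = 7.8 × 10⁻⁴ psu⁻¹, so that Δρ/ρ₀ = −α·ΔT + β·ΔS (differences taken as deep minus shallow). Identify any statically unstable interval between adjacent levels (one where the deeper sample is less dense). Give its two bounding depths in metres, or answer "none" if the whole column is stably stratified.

31–53 m

Evaluate Δρ/ρ₀ = −αΔT + βΔS across each adjacent pair:
  20–31 m: −αΔT+βΔS = −(1.9 × 10⁻⁴)(-1.9)+(7.8 × 10⁻⁴)(+3.94) = 3.4 × 10⁻³ → stable
  31–53 m: −αΔT+βΔS = −(1.9 × 10⁻⁴)(+0.7)+(7.8 × 10⁻⁴)(-2.40) = -2.0 × 10⁻³ → UNSTABLE
  53–97 m: −αΔT+βΔS = −(1.9 × 10⁻⁴)(+1.9)+(7.8 × 10⁻⁴)(+2.50) = 1.6 × 10⁻³ → stable
  97–195 m: −αΔT+βΔS = −(1.9 × 10⁻⁴)(-4.4)+(7.8 × 10⁻⁴)(-0.80) = 2.1 × 10⁻⁴ → stable
  195–228 m: −αΔT+βΔS = −(1.9 × 10⁻⁴)(+1.9)+(7.8 × 10⁻⁴)(+0.91) = 3.5 × 10⁻⁴ → stable
The 31–53 m interval has Δρ < 0: lighter water underlies denser water.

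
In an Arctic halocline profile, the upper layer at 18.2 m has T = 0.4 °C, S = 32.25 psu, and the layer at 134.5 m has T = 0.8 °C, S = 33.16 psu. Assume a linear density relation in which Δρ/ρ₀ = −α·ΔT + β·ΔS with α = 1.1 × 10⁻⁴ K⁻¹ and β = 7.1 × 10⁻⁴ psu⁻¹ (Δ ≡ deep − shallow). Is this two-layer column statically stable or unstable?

ΔT = 0.8 − 0.4 = +0.4 K and ΔS = 33.16 − 32.25 = +0.91 psu (deep − shallow).
−αΔT = -4.40 × 10⁻⁵; βΔS = 6.461 × 10⁻⁴; sum Δρ/ρ₀ = 6.021 × 10⁻⁴.
Δρ/ρ₀ > 0, so Δρ > 0: deeper water is denser → statically stable.

stable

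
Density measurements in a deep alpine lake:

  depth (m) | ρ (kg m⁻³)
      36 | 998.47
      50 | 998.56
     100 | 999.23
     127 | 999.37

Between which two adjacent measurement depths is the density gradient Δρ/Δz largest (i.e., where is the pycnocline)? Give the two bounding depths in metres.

Compute the density gradient over each adjacent pair:
  36–50 m: Δρ/Δz = 0.09/14 = 6.4 × 10⁻³ kg m⁻⁴
  50–100 m: Δρ/Δz = 0.67/50 = 0.013 kg m⁻⁴
  100–127 m: Δρ/Δz = 0.14/27 = 5.2 × 10⁻³ kg m⁻⁴
The largest gradient is in the 50–100 m interval — the pycnocline.

50–100 m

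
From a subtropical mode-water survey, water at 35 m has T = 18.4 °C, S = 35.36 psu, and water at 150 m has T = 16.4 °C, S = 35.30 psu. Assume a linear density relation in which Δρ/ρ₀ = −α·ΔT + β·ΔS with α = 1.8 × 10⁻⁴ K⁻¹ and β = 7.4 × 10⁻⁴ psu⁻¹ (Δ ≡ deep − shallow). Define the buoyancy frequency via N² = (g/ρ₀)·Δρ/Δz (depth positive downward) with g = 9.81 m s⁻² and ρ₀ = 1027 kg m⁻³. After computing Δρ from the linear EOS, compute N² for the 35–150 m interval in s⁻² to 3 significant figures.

2.69 × 10⁻⁵ s⁻²

ΔT = -2.0 K, ΔS = -0.06 psu (deep − shallow).
Δρ/ρ₀ = −αΔT + βΔS = 3.60 × 10⁻⁴ − 4.44 × 10⁻⁵ = 3.156 × 10⁻⁴, so Δρ ≈ 0.3241 kg m⁻³.
N² = (g/ρ₀)·Δρ/Δz = g·(Δρ/ρ₀)/Δz = 9.81 × 3.156 × 10⁻⁴ / 115 = 2.6922 × 10⁻⁵ s⁻² ≈ 2.69 × 10⁻⁵ s⁻².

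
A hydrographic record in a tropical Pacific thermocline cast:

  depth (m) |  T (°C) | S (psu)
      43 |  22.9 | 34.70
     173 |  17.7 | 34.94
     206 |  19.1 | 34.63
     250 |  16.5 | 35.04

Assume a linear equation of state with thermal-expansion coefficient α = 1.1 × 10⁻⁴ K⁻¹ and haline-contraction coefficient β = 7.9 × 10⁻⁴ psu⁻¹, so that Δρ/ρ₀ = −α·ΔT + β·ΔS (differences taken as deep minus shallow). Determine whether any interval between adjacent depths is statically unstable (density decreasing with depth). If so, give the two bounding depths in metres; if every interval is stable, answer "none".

173–206 m

Evaluate Δρ/ρ₀ = −αΔT + βΔS across each adjacent pair:
  43–173 m: −αΔT+βΔS = −(1.1 × 10⁻⁴)(-5.2)+(7.9 × 10⁻⁴)(+0.24) = 7.6 × 10⁻⁴ → stable
  173–206 m: −αΔT+βΔS = −(1.1 × 10⁻⁴)(+1.4)+(7.9 × 10⁻⁴)(-0.31) = -4.0 × 10⁻⁴ → UNSTABLE
  206–250 m: −αΔT+βΔS = −(1.1 × 10⁻⁴)(-2.6)+(7.9 × 10⁻⁴)(+0.41) = 6.1 × 10⁻⁴ → stable
The 173–206 m interval has Δρ < 0: lighter water underlies denser water.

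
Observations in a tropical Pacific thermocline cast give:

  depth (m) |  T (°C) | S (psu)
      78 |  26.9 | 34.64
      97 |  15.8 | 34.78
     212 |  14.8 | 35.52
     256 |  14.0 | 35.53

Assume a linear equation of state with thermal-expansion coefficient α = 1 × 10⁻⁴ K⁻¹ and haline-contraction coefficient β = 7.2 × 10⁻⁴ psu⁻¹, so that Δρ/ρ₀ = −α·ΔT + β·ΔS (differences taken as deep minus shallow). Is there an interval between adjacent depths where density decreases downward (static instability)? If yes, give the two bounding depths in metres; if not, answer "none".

none

Evaluate Δρ/ρ₀ = −αΔT + βΔS across each adjacent pair:
  78–97 m: −αΔT+βΔS = −(1 × 10⁻⁴)(-11.1)+(7.2 × 10⁻⁴)(+0.14) = 1.2 × 10⁻³ → stable
  97–212 m: −αΔT+βΔS = −(1 × 10⁻⁴)(-1.0)+(7.2 × 10⁻⁴)(+0.74) = 6.3 × 10⁻⁴ → stable
  212–256 m: −αΔT+βΔS = −(1 × 10⁻⁴)(-0.8)+(7.2 × 10⁻⁴)(+0.01) = 8.7 × 10⁻⁵ → stable
Every interval has Δρ > 0: the column is stably stratified throughout.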